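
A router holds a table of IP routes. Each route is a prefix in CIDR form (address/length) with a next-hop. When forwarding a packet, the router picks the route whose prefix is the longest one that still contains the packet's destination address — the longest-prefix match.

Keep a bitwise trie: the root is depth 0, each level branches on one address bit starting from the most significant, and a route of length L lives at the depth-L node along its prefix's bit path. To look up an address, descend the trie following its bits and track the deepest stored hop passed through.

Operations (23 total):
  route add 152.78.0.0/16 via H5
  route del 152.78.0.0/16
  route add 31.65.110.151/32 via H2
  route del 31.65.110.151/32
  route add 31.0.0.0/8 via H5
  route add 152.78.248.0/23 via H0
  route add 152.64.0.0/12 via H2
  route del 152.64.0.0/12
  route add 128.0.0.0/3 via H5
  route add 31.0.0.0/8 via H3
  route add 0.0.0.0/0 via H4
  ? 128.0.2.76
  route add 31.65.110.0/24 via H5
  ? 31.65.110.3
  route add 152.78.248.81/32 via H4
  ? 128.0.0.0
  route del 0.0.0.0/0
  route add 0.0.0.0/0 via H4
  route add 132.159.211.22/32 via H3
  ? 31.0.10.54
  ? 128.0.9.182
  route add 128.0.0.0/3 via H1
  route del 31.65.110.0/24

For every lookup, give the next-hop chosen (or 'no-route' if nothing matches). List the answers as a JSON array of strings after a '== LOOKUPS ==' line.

Process each operation:
  add 152.78.0.0/16 -> H5 at depth 16
  del 152.78.0.0/16 (clear depth 16)
  add 31.65.110.151/32 -> H2 at depth 32
  del 31.65.110.151/32 (clear depth 32)
  add 31.0.0.0/8 -> H5 at depth 8
  add 152.78.248.0/23 -> H0 at depth 23
  add 152.64.0.0/12 -> H2 at depth 12
  del 152.64.0.0/12 (clear depth 12)
  add 128.0.0.0/3 -> H5 at depth 3
  add 31.0.0.0/8 -> H3 at depth 8
  add 0.0.0.0/0 -> H4 at depth 0
  lookup 128.0.2.76: bits 100 walk d0:H4→d1:-→d2:-→d3:H5 -> H5
  add 31.65.110.0/24 -> H5 at depth 24
  lookup 31.65.110.3: bits 000111110100000101101110 walk d0:H4→d1:-→d2:-→d3:-→d4:-→d5:-→d6:-→d7:-→d8:H3→d9:-→d10:-→d11:-→d12:-→d13:-→d14:-→d15:-→d16:-→d17:-→d18:-→d19:-→d20:-→d21:-→d22:-→d23:-→d24:H5 -> H5
  add 152.78.248.81/32 -> H4 at depth 32
  lookup 128.0.0.0: bits 100 walk d0:H4→d1:-→d2:-→d3:H5 -> H5
  del 0.0.0.0/0 (clear depth 0)
  add 0.0.0.0/0 -> H4 at depth 0
  add 132.159.211.22/32 -> H3 at depth 32
  lookup 31.0.10.54: bits 000111110 walk d0:H4→d1:-→d2:-→d3:-→d4:-→d5:-→d6:-→d7:-→d8:H3→d9:- -> H3
  lookup 128.0.9.182: bits 10000 walk d0:H4→d1:-→d2:-→d3:H5→d4:-→d5:- -> H5
  add 128.0.0.0/3 -> H1 at depth 3
  del 31.65.110.0/24 (clear depth 24)

== LOOKUPS ==
["H5","H5","H5","H3","H5"]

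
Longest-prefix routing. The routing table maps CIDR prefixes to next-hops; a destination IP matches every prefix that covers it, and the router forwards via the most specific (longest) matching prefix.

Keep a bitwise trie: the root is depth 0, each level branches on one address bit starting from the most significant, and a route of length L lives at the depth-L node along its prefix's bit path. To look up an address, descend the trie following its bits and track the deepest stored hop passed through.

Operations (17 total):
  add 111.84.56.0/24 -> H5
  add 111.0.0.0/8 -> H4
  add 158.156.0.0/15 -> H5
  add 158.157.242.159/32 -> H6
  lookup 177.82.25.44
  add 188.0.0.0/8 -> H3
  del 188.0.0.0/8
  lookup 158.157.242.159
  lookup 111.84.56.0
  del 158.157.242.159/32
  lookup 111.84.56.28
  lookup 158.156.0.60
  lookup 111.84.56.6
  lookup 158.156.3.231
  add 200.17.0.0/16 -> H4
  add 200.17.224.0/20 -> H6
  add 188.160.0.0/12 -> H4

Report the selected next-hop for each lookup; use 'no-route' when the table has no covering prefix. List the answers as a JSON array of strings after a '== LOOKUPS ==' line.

Apply in order:
  add 111.84.56.0/24 -> H5 at depth 24
  add 111.0.0.0/8 -> H4 at depth 8
  add 158.156.0.0/15 -> H5 at depth 15
  add 158.157.242.159/32 -> H6 at depth 32
  ? 177.82.25.44  path d0:-→d1:-→d2:-  best=no-route
  add 188.0.0.0/8 -> H3 at depth 8
  del 188.0.0.0/8 (clear depth 8)
  ? 158.157.242.159  path d0:-→d1:-→d2:-→d3:-→d4:-→d5:-→d6:-→d7:-→d8:-→d9:-→d10:-→d11:-→d12:-→d13:-→d14:-→d15:H5→d16:-→d17:-→d18:-→d19:-→d20:-→d21:-→d22:-→d23:-→d24:-→d25:-→d26:-→d27:-→d28:-→d29:-→d30:-→d31:-→d32:H6  best=H6
  ? 111.84.56.0  path d0:-→d1:-→d2:-→d3:-→d4:-→d5:-→d6:-→d7:-→d8:H4→d9:-→d10:-→d11:-→d12:-→d13:-→d14:-→d15:-→d16:-→d17:-→d18:-→d19:-→d20:-→d21:-→d22:-→d23:-→d24:H5  best=H5
  del 158.157.242.159/32 (clear depth 32)
  ? 111.84.56.28  path d0:-→d1:-→d2:-→d3:-→d4:-→d5:-→d6:-→d7:-→d8:H4→d9:-→d10:-→d11:-→d12:-→d13:-→d14:-→d15:-→d16:-→d17:-→d18:-→d19:-→d20:-→d21:-→d22:-→d23:-→d24:H5  best=H5
  ? 158.156.0.60  path d0:-→d1:-→d2:-→d3:-→d4:-→d5:-→d6:-→d7:-→d8:-→d9:-→d10:-→d11:-→d12:-→d13:-→d14:-→d15:H5  best=H5
  ? 111.84.56.6  path d0:-→d1:-→d2:-→d3:-→d4:-→d5:-→d6:-→d7:-→d8:H4→d9:-→d10:-→d11:-→d12:-→d13:-→d14:-→d15:-→d16:-→d17:-→d18:-→d19:-→d20:-→d21:-→d22:-→d23:-→d24:H5  best=H5
  ? 158.156.3.231  path d0:-→d1:-→d2:-→d3:-→d4:-→d5:-→d6:-→d7:-→d8:-→d9:-→d10:-→d11:-→d12:-→d13:-→d14:-→d15:H5  best=H5
  add 200.17.0.0/16 -> H4 at depth 16
  add 200.17.224.0/20 -> H6 at depth 20
  add 188.160.0.0/12 -> H4 at depth 12

== LOOKUPS ==
["no-route","H6","H5","H5","H5","H5","H5"]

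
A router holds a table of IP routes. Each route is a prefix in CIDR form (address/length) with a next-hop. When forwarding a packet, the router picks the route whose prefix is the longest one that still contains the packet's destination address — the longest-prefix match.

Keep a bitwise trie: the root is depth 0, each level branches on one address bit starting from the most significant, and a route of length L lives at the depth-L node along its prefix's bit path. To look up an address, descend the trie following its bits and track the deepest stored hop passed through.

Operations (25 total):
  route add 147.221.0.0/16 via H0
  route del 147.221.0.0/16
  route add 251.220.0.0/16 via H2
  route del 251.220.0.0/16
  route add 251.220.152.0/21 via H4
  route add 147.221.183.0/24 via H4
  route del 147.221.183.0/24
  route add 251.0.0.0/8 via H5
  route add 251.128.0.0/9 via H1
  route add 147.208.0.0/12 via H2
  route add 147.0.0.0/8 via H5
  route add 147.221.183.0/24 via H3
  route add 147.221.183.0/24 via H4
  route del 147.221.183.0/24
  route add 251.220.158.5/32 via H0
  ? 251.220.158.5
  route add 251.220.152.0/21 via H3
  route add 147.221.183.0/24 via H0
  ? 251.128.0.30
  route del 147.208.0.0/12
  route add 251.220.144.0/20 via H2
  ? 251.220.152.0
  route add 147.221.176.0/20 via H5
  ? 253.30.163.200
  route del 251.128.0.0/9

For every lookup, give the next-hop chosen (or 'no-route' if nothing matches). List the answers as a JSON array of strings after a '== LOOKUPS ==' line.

Trace:
  add 147.221.0.0/16 -> H0 at depth 16
  - 147.221.0.0/16 clear@16
  add 251.220.0.0/16 -> H2 at depth 16
  - 251.220.0.0/16 clear@16
  add 251.220.152.0/21 -> H4 at depth 21
  add 147.221.183.0/24 -> H4 at depth 24
  - 147.221.183.0/24 clear@24
  add 251.0.0.0/8 -> H5 at depth 8
  add 251.128.0.0/9 -> H1 at depth 9
  add 147.208.0.0/12 -> H2 at depth 12
  add 147.0.0.0/8 -> H5 at depth 8
  add 147.221.183.0/24 -> H3 at depth 24
  add 147.221.183.0/24 -> H4 at depth 24
  - 147.221.183.0/24 clear@24
  add 251.220.158.5/32 -> H0 at depth 32
  Q 251.220.158.5: descend 11111011110111001001111000000101 ; hops seen [H5,H1,H4,H0] ; pick H0
  add 251.220.152.0/21 -> H3 at depth 21
  add 147.221.183.0/24 -> H0 at depth 24
  Q 251.128.0.30: descend 111110111 ; hops seen [H5,H1] ; pick H1
  - 147.208.0.0/12 clear@12
  add 251.220.144.0/20 -> H2 at depth 20
  Q 251.220.152.0: descend 111110111101110010011 ; hops seen [H5,H1,H2,H3] ; pick H3
  add 147.221.176.0/20 -> H5 at depth 20
  Q 253.30.163.200: descend 11111 ; hops seen [∅] ; pick no-route
  - 251.128.0.0/9 clear@9

== LOOKUPS ==
["H0","H1","H3","no-route"]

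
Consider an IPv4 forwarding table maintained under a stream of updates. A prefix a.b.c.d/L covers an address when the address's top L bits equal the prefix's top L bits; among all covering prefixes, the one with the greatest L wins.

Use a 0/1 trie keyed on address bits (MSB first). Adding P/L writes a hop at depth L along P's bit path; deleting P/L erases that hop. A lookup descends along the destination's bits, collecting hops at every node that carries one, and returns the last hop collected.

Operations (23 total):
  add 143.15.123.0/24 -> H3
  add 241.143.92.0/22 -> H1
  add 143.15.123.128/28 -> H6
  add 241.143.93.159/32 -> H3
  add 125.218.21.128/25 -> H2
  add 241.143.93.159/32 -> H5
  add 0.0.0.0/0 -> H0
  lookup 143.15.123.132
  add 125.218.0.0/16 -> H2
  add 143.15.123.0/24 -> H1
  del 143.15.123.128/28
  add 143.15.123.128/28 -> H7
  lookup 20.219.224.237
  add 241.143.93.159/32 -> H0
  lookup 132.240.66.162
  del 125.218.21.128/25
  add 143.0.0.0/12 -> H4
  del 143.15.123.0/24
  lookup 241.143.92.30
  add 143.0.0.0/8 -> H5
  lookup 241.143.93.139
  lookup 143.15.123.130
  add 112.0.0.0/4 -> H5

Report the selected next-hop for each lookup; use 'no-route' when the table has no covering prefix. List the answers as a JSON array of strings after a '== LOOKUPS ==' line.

Process each operation:
  + 143.15.123.0/24 (H3) depth=24
  + 241.143.92.0/22 (H1) depth=22
  + 143.15.123.128/28 (H6) depth=28
  + 241.143.93.159/32 (H3) depth=32
  + 125.218.21.128/25 (H2) depth=25
  + 241.143.93.159/32 (H5) depth=32
  + 0.0.0.0/0 (H0) depth=0
  lookup 143.15.123.132: bits 1000111100001111011110111000 walk d0:H0→d1:-→d2:-→d3:-→d4:-→d5:-→d6:-→d7:-→d8:-→d9:-→d10:-→d11:-→d12:-→d13:-→d14:-→d15:-→d16:-→d17:-→d18:-→d19:-→d20:-→d21:-→d22:-→d23:-→d24:H3→d25:-→d26:-→d27:-→d28:H6 -> H6
  + 125.218.0.0/16 (H2) depth=16
  + 143.15.123.0/24 (H1) depth=24
  del 143.15.123.128/28 (clear depth 28)
  + 143.15.123.128/28 (H7) depth=28
  lookup 20.219.224.237: bits 0 walk d0:H0→d1:- -> H0
  + 241.143.93.159/32 (H0) depth=32
  lookup 132.240.66.162: bits 1000 walk d0:H0→d1:-→d2:-→d3:-→d4:- -> H0
  del 125.218.21.128/25 (clear depth 25)
  + 143.0.0.0/12 (H4) depth=12
  del 143.15.123.0/24 (clear depth 24)
  lookup 241.143.92.30: bits 11110001100011110101110 walk d0:H0→d1:-→d2:-→d3:-→d4:-→d5:-→d6:-→d7:-→d8:-→d9:-→d10:-→d11:-→d12:-→d13:-→d14:-→d15:-→d16:-→d17:-→d18:-→d19:-→d20:-→d21:-→d22:H1→d23:- -> H1
  + 143.0.0.0/8 (H5) depth=8
  lookup 241.143.93.139: bits 111100011000111101011101100 walk d0:H0→d1:-→d2:-→d3:-→d4:-→d5:-→d6:-→d7:-→d8:-→d9:-→d10:-→d11:-→d12:-→d13:-→d14:-→d15:-→d16:-→d17:-→d18:-→d19:-→d20:-→d21:-→d22:H1→d23:-→d24:-→d25:-→d26:-→d27:- -> H1
  lookup 143.15.123.130: bits 1000111100001111011110111000 walk d0:H0→d1:-→d2:-→d3:-→d4:-→d5:-→d6:-→d7:-→d8:H5→d9:-→d10:-→d11:-→d12:H4→d13:-→d14:-→d15:-→d16:-→d17:-→d18:-→d19:-→d20:-→d21:-→d22:-→d23:-→d24:-→d25:-→d26:-→d27:-→d28:H7 -> H7
  + 112.0.0.0/4 (H5) depth=4

== LOOKUPS ==
["H6","H0","H0","H1","H1","H7"]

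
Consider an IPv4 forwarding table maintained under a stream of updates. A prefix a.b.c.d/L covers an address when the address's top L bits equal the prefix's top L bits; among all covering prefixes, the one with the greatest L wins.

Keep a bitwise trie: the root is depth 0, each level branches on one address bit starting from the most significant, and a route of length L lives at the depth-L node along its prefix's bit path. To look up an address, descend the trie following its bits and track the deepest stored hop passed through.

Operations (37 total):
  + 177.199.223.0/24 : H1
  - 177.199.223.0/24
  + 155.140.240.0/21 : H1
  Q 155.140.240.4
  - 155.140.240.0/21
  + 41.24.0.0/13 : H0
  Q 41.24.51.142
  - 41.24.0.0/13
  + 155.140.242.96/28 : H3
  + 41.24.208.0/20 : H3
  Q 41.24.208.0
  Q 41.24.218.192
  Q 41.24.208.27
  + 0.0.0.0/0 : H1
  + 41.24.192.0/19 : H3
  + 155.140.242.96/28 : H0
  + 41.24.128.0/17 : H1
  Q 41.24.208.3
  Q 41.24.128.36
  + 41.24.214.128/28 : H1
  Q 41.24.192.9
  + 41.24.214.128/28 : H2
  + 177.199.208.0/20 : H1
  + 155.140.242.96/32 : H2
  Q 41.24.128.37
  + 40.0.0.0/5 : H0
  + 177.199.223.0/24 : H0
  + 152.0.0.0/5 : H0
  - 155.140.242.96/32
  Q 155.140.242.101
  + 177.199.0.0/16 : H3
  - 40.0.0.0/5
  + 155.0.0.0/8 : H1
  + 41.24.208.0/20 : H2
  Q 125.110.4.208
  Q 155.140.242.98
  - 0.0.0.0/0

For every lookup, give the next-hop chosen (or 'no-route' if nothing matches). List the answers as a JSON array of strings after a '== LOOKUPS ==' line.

Apply in order:
  add 177.199.223.0/24 -> H1 at depth 24
  del 177.199.223.0/24 (clear depth 24)
  add 155.140.240.0/21 -> H1 at depth 21
  ? 155.140.240.4  path d0:-→d1:-→d2:-→d3:-→d4:-→d5:-→d6:-→d7:-→d8:-→d9:-→d10:-→d11:-→d12:-→d13:-→d14:-→d15:-→d16:-→d17:-→d18:-→d19:-→d20:-→d21:H1  best=H1
  del 155.140.240.0/21 (clear depth 21)
  add 41.24.0.0/13 -> H0 at depth 13
  ? 41.24.51.142  path d0:-→d1:-→d2:-→d3:-→d4:-→d5:-→d6:-→d7:-→d8:-→d9:-→d10:-→d11:-→d12:-→d13:H0  best=H0
  del 41.24.0.0/13 (clear depth 13)
  add 155.140.242.96/28 -> H3 at depth 28
  add 41.24.208.0/20 -> H3 at depth 20
  ? 41.24.208.0  path d0:-→d1:-→d2:-→d3:-→d4:-→d5:-→d6:-→d7:-→d8:-→d9:-→d10:-→d11:-→d12:-→d13:-→d14:-→d15:-→d16:-→d17:-→d18:-→d19:-→d20:H3  best=H3
  ? 41.24.218.192  path d0:-→d1:-→d2:-→d3:-→d4:-→d5:-→d6:-→d7:-→d8:-→d9:-→d10:-→d11:-→d12:-→d13:-→d14:-→d15:-→d16:-→d17:-→d18:-→d19:-→d20:H3  best=H3
  ? 41.24.208.27  path d0:-→d1:-→d2:-→d3:-→d4:-→d5:-→d6:-→d7:-→d8:-→d9:-→d10:-→d11:-→d12:-→d13:-→d14:-→d15:-→d16:-→d17:-→d18:-→d19:-→d20:H3  best=H3
  add 0.0.0.0/0 -> H1 at depth 0
  add 41.24.192.0/19 -> H3 at depth 19
  add 155.140.242.96/28 -> H0 at depth 28
  add 41.24.128.0/17 -> H1 at depth 17
  ? 41.24.208.3  path d0:H1→d1:-→d2:-→d3:-→d4:-→d5:-→d6:-→d7:-→d8:-→d9:-→d10:-→d11:-→d12:-→d13:-→d14:-→d15:-→d16:-→d17:H1→d18:-→d19:H3→d20:H3  best=H3
  ? 41.24.128.36  path d0:H1→d1:-→d2:-→d3:-→d4:-→d5:-→d6:-→d7:-→d8:-→d9:-→d10:-→d11:-→d12:-→d13:-→d14:-→d15:-→d16:-→d17:H1  best=H1
  add 41.24.214.128/28 -> H1 at depth 28
  ? 41.24.192.9  path d0:H1→d1:-→d2:-→d3:-→d4:-→d5:-→d6:-→d7:-→d8:-→d9:-→d10:-→d11:-→d12:-→d13:-→d14:-→d15:-→d16:-→d17:H1→d18:-→d19:H3  best=H3
  add 41.24.214.128/28 -> H2 at depth 28
  add 177.199.208.0/20 -> H1 at depth 20
  add 155.140.242.96/32 -> H2 at depth 32
  ? 41.24.128.37  path d0:H1→d1:-→d2:-→d3:-→d4:-→d5:-→d6:-→d7:-→d8:-→d9:-→d10:-→d11:-→d12:-→d13:-→d14:-→d15:-→d16:-→d17:H1  best=H1
  add 40.0.0.0/5 -> H0 at depth 5
  add 177.199.223.0/24 -> H0 at depth 24
  add 152.0.0.0/5 -> H0 at depth 5
  del 155.140.242.96/32 (clear depth 32)
  ? 155.140.242.101  path d0:H1→d1:-→d2:-→d3:-→d4:-→d5:H0→d6:-→d7:-→d8:-→d9:-→d10:-→d11:-→d12:-→d13:-→d14:-→d15:-→d16:-→d17:-→d18:-→d19:-→d20:-→d21:-→d22:-→d23:-→d24:-→d25:-→d26:-→d27:-→d28:H0→d29:-  best=H0
  add 177.199.0.0/16 -> H3 at depth 16
  del 40.0.0.0/5 (clear depth 5)
  add 155.0.0.0/8 -> H1 at depth 8
  add 41.24.208.0/20 -> H2 at depth 20
  ? 125.110.4.208  path d0:H1→d1:-  best=H1
  ? 155.140.242.98  path d0:H1→d1:-→d2:-→d3:-→d4:-→d5:H0→d6:-→d7:-→d8:H1→d9:-→d10:-→d11:-→d12:-→d13:-→d14:-→d15:-→d16:-→d17:-→d18:-→d19:-→d20:-→d21:-→d22:-→d23:-→d24:-→d25:-→d26:-→d27:-→d28:H0→d29:-→d30:-  best=H0
  del 0.0.0.0/0 (clear depth 0)

== LOOKUPS ==
["H1","H0","H3","H3","H3","H3","H1","H3","H1","H0","H1","H0"]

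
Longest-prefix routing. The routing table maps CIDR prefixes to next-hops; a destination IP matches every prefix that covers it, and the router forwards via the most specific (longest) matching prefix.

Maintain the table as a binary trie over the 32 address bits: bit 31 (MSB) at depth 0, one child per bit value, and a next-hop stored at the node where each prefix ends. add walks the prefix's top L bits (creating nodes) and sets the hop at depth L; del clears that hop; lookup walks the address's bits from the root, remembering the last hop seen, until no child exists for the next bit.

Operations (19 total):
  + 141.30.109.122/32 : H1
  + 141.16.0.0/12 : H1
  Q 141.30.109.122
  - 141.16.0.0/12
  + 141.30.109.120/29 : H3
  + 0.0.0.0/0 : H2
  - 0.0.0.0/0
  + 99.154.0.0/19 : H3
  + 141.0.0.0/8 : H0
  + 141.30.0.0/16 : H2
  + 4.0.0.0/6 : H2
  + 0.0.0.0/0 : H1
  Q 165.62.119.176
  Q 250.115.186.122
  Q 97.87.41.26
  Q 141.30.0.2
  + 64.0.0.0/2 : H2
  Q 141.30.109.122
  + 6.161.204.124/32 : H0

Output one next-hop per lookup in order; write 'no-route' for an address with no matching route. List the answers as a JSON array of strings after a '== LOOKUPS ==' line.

Trace:
  add 141.30.109.122/32 -> H1 at depth 32
  add 141.16.0.0/12 -> H1 at depth 12
  Q 141.30.109.122: descend 10001101000111100110110101111010 ; hops seen [H1,H1] ; pick H1
  - 141.16.0.0/12 clear@12
  add 141.30.109.120/29 -> H3 at depth 29
  add 0.0.0.0/0 -> H2 at depth 0
  - 0.0.0.0/0 clear@0
  add 99.154.0.0/19 -> H3 at depth 19
  add 141.0.0.0/8 -> H0 at depth 8
  add 141.30.0.0/16 -> H2 at depth 16
  add 4.0.0.0/6 -> H2 at depth 6
  add 0.0.0.0/0 -> H1 at depth 0
  Q 165.62.119.176: descend 10 ; hops seen [H1] ; pick H1
  Q 250.115.186.122: descend 1 ; hops seen [H1] ; pick H1
  Q 97.87.41.26: descend 011000 ; hops seen [H1] ; pick H1
  Q 141.30.0.2: descend 10001101000111100 ; hops seen [H1,H0,H2] ; pick H2
  add 64.0.0.0/2 -> H2 at depth 2
  Q 141.30.109.122: descend 10001101000111100110110101111010 ; hops seen [H1,H0,H2,H3,H1] ; pick H1
  add 6.161.204.124/32 -> H0 at depth 32

== LOOKUPS ==
["H1","H1","H1","H1","H2","H1"]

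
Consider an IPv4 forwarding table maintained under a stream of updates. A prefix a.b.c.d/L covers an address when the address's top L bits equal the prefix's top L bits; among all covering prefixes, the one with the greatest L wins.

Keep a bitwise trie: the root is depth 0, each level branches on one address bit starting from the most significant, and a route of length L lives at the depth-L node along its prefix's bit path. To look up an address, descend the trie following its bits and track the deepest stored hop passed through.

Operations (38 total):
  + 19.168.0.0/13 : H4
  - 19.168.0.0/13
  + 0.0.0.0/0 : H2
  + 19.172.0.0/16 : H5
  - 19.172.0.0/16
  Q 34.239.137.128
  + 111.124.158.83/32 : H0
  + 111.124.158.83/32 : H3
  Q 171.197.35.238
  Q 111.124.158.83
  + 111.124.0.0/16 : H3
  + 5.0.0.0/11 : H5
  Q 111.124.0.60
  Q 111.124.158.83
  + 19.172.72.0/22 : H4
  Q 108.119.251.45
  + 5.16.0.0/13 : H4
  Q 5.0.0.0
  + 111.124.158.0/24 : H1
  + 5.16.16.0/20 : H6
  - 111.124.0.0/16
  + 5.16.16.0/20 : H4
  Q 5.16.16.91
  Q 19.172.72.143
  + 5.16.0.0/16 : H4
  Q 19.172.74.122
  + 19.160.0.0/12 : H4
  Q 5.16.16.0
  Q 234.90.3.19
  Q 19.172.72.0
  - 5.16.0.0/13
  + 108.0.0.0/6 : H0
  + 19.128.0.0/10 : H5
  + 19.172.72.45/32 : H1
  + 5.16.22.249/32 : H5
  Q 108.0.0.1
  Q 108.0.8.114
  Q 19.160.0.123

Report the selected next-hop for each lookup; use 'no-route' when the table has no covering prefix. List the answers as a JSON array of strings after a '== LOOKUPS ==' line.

Process each operation:
  + 19.168.0.0/13 (H4) depth=13
  del 19.168.0.0/13 (clear depth 13)
  + 0.0.0.0/0 (H2) depth=0
  + 19.172.0.0/16 (H5) depth=16
  del 19.172.0.0/16 (clear depth 16)
  Q 34.239.137.128: descend 00 ; hops seen [H2] ; pick H2
  + 111.124.158.83/32 (H0) depth=32
  + 111.124.158.83/32 (H3) depth=32
  Q 171.197.35.238: descend ε ; hops seen [H2] ; pick H2
  Q 111.124.158.83: descend 01101111011111001001111001010011 ; hops seen [H2,H3] ; pick H3
  + 111.124.0.0/16 (H3) depth=16
  + 5.0.0.0/11 (H5) depth=11
  Q 111.124.0.60: descend 0110111101111100 ; hops seen [H2,H3] ; pick H3
  Q 111.124.158.83: descend 01101111011111001001111001010011 ; hops seen [H2,H3,H3] ; pick H3
  + 19.172.72.0/22 (H4) depth=22
  Q 108.119.251.45: descend 011011 ; hops seen [H2] ; pick H2
  + 5.16.0.0/13 (H4) depth=13
  Q 5.0.0.0: descend 00000101000 ; hops seen [H2,H5] ; pick H5
  + 111.124.158.0/24 (H1) depth=24
  + 5.16.16.0/20 (H6) depth=20
  del 111.124.0.0/16 (clear depth 16)
  + 5.16.16.0/20 (H4) depth=20
  Q 5.16.16.91: descend 00000101000100000001 ; hops seen [H2,H5,H4,H4] ; pick H4
  Q 19.172.72.143: descend 0001001110101100010010 ; hops seen [H2,H4] ; pick H4
  + 5.16.0.0/16 (H4) depth=16
  Q 19.172.74.122: descend 0001001110101100010010 ; hops seen [H2,H4] ; pick H4
  + 19.160.0.0/12 (H4) depth=12
  Q 5.16.16.0: descend 00000101000100000001 ; hops seen [H2,H5,H4,H4,H4] ; pick H4
  Q 234.90.3.19: descend ε ; hops seen [H2] ; pick H2
  Q 19.172.72.0: descend 0001001110101100010010 ; hops seen [H2,H4,H4] ; pick H4
  del 5.16.0.0/13 (clear depth 13)
  + 108.0.0.0/6 (H0) depth=6
  + 19.128.0.0/10 (H5) depth=10
  + 19.172.72.45/32 (H1) depth=32
  + 5.16.22.249/32 (H5) depth=32
  Q 108.0.0.1: descend 011011 ; hops seen [H2,H0] ; pick H0
  Q 108.0.8.114: descend 011011 ; hops seen [H2,H0] ; pick H0
  Q 19.160.0.123: descend 000100111010 ; hops seen [H2,H5,H4] ; pick H4

== LOOKUPS ==
["H2","H2","H3","H3","H3","H2","H5","H4","H4","H4","H4","H2","H4","H0","H0","H4"]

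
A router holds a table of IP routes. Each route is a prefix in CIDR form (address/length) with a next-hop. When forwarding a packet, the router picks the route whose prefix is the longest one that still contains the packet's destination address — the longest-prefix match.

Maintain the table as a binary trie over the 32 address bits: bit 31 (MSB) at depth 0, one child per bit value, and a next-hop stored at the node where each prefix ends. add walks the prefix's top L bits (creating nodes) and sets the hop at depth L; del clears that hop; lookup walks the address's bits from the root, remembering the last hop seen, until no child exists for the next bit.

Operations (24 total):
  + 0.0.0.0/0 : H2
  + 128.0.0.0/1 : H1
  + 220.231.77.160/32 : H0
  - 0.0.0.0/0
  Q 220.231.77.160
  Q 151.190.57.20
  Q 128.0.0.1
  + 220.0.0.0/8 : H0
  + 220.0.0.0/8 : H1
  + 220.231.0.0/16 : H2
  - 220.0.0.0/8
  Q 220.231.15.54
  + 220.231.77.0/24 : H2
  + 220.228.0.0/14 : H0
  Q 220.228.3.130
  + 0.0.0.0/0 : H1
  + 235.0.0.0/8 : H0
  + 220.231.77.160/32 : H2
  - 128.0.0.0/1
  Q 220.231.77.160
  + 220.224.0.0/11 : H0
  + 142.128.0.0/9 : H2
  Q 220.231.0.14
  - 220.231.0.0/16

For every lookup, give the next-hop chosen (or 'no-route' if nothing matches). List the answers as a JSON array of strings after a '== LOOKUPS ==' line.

Apply in order:
  add 0.0.0.0/0 -> H2 at depth 0
  add 128.0.0.0/1 -> H1 at depth 1
  add 220.231.77.160/32 -> H0 at depth 32
  - 0.0.0.0/0 clear@0
  lookup 220.231.77.160: bits 11011100111001110100110110100000 walk d0:-→d1:H1→d2:-→d3:-→d4:-→d5:-→d6:-→d7:-→d8:-→d9:-→d10:-→d11:-→d12:-→d13:-→d14:-→d15:-→d16:-→d17:-→d18:-→d19:-→d20:-→d21:-→d22:-→d23:-→d24:-→d25:-→d26:-→d27:-→d28:-→d29:-→d30:-→d31:-→d32:H0 -> H0
  lookup 151.190.57.20: bits 1 walk d0:-→d1:H1 -> H1
  lookup 128.0.0.1: bits 1 walk d0:-→d1:H1 -> H1
  add 220.0.0.0/8 -> H0 at depth 8
  add 220.0.0.0/8 -> H1 at depth 8
  add 220.231.0.0/16 -> H2 at depth 16
  - 220.0.0.0/8 clear@8
  lookup 220.231.15.54: bits 11011100111001110 walk d0:-→d1:H1→d2:-→d3:-→d4:-→d5:-→d6:-→d7:-→d8:-→d9:-→d10:-→d11:-→d12:-→d13:-→d14:-→d15:-→d16:H2→d17:- -> H2
  add 220.231.77.0/24 -> H2 at depth 24
  add 220.228.0.0/14 -> H0 at depth 14
  lookup 220.228.3.130: bits 11011100111001 walk d0:-→d1:H1→d2:-→d3:-→d4:-→d5:-→d6:-→d7:-→d8:-→d9:-→d10:-→d11:-→d12:-→d13:-→d14:H0 -> H0
  add 0.0.0.0/0 -> H1 at depth 0
  add 235.0.0.0/8 -> H0 at depth 8
  add 220.231.77.160/32 -> H2 at depth 32
  - 128.0.0.0/1 clear@1
  lookup 220.231.77.160: bits 11011100111001110100110110100000 walk d0:H1→d1:-→d2:-→d3:-→d4:-→d5:-→d6:-→d7:-→d8:-→d9:-→d10:-→d11:-→d12:-→d13:-→d14:H0→d15:-→d16:H2→d17:-→d18:-→d19:-→d20:-→d21:-→d22:-→d23:-→d24:H2→d25:-→d26:-→d27:-→d28:-→d29:-→d30:-→d31:-→d32:H2 -> H2
  add 220.224.0.0/11 -> H0 at depth 11
  add 142.128.0.0/9 -> H2 at depth 9
  lookup 220.231.0.14: bits 11011100111001110 walk d0:H1→d1:-→d2:-→d3:-→d4:-→d5:-→d6:-→d7:-→d8:-→d9:-→d10:-→d11:H0→d12:-→d13:-→d14:H0→d15:-→d16:H2→d17:- -> H2
  - 220.231.0.0/16 clear@16

== LOOKUPS ==
["H0","H1","H1","H2","H0","H2","H2"]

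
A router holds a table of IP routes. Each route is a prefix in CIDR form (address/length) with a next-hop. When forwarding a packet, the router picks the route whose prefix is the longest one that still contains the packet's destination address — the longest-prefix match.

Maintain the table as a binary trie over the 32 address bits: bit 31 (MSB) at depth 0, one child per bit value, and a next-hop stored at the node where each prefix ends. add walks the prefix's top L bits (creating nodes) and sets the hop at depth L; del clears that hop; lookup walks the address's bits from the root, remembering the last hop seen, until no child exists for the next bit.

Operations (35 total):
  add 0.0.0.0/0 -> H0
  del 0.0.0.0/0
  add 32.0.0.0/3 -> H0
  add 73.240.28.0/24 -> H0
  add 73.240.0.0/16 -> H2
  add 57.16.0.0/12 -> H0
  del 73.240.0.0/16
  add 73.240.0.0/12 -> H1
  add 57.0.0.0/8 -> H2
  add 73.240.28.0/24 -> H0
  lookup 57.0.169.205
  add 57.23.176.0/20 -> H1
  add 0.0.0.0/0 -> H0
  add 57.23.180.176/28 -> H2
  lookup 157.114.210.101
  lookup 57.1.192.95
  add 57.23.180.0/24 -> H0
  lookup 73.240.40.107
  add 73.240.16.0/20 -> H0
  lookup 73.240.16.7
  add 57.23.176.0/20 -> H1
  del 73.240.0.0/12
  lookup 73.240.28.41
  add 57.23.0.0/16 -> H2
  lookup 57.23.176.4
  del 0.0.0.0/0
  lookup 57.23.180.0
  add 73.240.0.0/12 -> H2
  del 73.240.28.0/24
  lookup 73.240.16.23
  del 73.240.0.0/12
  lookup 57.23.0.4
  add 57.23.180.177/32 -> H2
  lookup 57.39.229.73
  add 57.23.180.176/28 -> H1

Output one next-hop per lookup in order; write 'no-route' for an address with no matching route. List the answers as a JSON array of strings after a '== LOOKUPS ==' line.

Trace:
  add 0.0.0.0/0 -> H0 at depth 0
  - 0.0.0.0/0 clear@0
  add 32.0.0.0/3 -> H0 at depth 3
  add 73.240.28.0/24 -> H0 at depth 24
  add 73.240.0.0/16 -> H2 at depth 16
  add 57.16.0.0/12 -> H0 at depth 12
  - 73.240.0.0/16 clear@16
  add 73.240.0.0/12 -> H1 at depth 12
  add 57.0.0.0/8 -> H2 at depth 8
  add 73.240.28.0/24 -> H0 at depth 24
  Q 57.0.169.205: descend 00111001000 ; hops seen [H0,H2] ; pick H2
  add 57.23.176.0/20 -> H1 at depth 20
  add 0.0.0.0/0 -> H0 at depth 0
  add 57.23.180.176/28 -> H2 at depth 28
  Q 157.114.210.101: descend ε ; hops seen [H0] ; pick H0
  Q 57.1.192.95: descend 00111001000 ; hops seen [H0,H0,H2] ; pick H2
  add 57.23.180.0/24 -> H0 at depth 24
  Q 73.240.40.107: descend 010010011111000000 ; hops seen [H0,H1] ; pick H1
  add 73.240.16.0/20 -> H0 at depth 20
  Q 73.240.16.7: descend 01001001111100000001 ; hops seen [H0,H1,H0] ; pick H0
  add 57.23.176.0/20 -> H1 at depth 20
  - 73.240.0.0/12 clear@12
  Q 73.240.28.41: descend 010010011111000000011100 ; hops seen [H0,H0,H0] ; pick H0
  add 57.23.0.0/16 -> H2 at depth 16
  Q 57.23.176.4: descend 001110010001011110110 ; hops seen [H0,H0,H2,H0,H2,H1] ; pick H1
  - 0.0.0.0/0 clear@0
  Q 57.23.180.0: descend 001110010001011110110100 ; hops seen [H0,H2,H0,H2,H1,H0] ; pick H0
  add 73.240.0.0/12 -> H2 at depth 12
  - 73.240.28.0/24 clear@24
  Q 73.240.16.23: descend 01001001111100000001 ; hops seen [H2,H0] ; pick H0
  - 73.240.0.0/12 clear@12
  Q 57.23.0.4: descend 0011100100010111 ; hops seen [H0,H2,H0,H2] ; pick H2
  add 57.23.180.177/32 -> H2 at depth 32
  Q 57.39.229.73: descend 0011100100 ; hops seen [H0,H2] ; pick H2
  add 57.23.180.176/28 -> H1 at depth 28

== LOOKUPS ==
["H2","H0","H2","H1","H0","H0","H1","H0","H0","H2","H2"]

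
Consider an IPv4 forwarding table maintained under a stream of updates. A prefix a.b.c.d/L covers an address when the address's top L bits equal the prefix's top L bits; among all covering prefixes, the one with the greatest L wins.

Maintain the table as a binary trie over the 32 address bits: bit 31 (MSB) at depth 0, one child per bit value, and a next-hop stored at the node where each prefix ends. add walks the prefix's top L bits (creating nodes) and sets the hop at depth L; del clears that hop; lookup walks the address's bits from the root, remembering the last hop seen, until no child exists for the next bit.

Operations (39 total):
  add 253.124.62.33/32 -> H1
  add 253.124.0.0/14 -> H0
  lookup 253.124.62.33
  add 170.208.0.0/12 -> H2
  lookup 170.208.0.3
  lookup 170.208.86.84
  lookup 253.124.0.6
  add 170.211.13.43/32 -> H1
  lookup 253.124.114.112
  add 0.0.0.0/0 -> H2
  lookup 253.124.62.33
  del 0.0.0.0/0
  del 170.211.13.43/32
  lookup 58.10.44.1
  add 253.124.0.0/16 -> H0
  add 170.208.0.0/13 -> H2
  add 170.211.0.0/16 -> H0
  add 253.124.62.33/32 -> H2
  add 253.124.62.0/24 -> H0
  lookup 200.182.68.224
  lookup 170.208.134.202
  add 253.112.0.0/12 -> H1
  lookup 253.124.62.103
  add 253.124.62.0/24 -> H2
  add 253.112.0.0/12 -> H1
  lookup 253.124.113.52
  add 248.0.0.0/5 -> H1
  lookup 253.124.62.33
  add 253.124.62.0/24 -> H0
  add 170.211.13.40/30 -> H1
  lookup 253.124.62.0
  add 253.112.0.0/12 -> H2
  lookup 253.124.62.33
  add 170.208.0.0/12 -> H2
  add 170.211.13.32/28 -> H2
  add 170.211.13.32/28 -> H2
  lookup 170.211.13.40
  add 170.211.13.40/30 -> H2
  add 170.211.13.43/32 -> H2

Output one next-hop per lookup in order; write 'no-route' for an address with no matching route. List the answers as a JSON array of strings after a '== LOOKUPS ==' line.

Process each operation:
  + 253.124.62.33/32 (H1) depth=32
  + 253.124.0.0/14 (H0) depth=14
  Q 253.124.62.33: descend 11111101011111000011111000100001 ; hops seen [H0,H1] ; pick H1
  + 170.208.0.0/12 (H2) depth=12
  Q 170.208.0.3: descend 101010101101 ; hops seen [H2] ; pick H2
  Q 170.208.86.84: descend 101010101101 ; hops seen [H2] ; pick H2
  Q 253.124.0.6: descend 111111010111110000 ; hops seen [H0] ; pick H0
  + 170.211.13.43/32 (H1) depth=32
  Q 253.124.114.112: descend 11111101011111000 ; hops seen [H0] ; pick H0
  + 0.0.0.0/0 (H2) depth=0
  Q 253.124.62.33: descend 11111101011111000011111000100001 ; hops seen [H2,H0,H1] ; pick H1
  del 0.0.0.0/0 (clear depth 0)
  del 170.211.13.43/32 (clear depth 32)
  Q 58.10.44.1: descend ε ; hops seen [∅] ; pick no-route
  + 253.124.0.0/16 (H0) depth=16
  + 170.208.0.0/13 (H2) depth=13
  + 170.211.0.0/16 (H0) depth=16
  + 253.124.62.33/32 (H2) depth=32
  + 253.124.62.0/24 (H0) depth=24
  Q 200.182.68.224: descend 11 ; hops seen [∅] ; pick no-route
  Q 170.208.134.202: descend 10101010110100 ; hops seen [H2,H2] ; pick H2
  + 253.112.0.0/12 (H1) depth=12
  Q 253.124.62.103: descend 1111110101111100001111100 ; hops seen [H1,H0,H0,H0] ; pick H0
  + 253.124.62.0/24 (H2) depth=24
  + 253.112.0.0/12 (H1) depth=12
  Q 253.124.113.52: descend 11111101011111000 ; hops seen [H1,H0,H0] ; pick H0
  + 248.0.0.0/5 (H1) depth=5
  Q 253.124.62.33: descend 11111101011111000011111000100001 ; hops seen [H1,H1,H0,H0,H2,H2] ; pick H2
  + 253.124.62.0/24 (H0) depth=24
  + 170.211.13.40/30 (H1) depth=30
  Q 253.124.62.0: descend 11111101011111000011111000 ; hops seen [H1,H1,H0,H0,H0] ; pick H0
  + 253.112.0.0/12 (H2) depth=12
  Q 253.124.62.33: descend 11111101011111000011111000100001 ; hops seen [H1,H2,H0,H0,H0,H2] ; pick H2
  + 170.208.0.0/12 (H2) depth=12
  + 170.211.13.32/28 (H2) depth=28
  + 170.211.13.32/28 (H2) depth=28
  Q 170.211.13.40: descend 101010101101001100001101001010 ; hops seen [H2,H2,H0,H2,H1] ; pick H1
  + 170.211.13.40/30 (H2) depth=30
  + 170.211.13.43/32 (H2) depth=32

== LOOKUPS ==
["H1","H2","H2","H0","H0","H1","no-route","no-route","H2","H0","H0","H2","H0","H2","H1"]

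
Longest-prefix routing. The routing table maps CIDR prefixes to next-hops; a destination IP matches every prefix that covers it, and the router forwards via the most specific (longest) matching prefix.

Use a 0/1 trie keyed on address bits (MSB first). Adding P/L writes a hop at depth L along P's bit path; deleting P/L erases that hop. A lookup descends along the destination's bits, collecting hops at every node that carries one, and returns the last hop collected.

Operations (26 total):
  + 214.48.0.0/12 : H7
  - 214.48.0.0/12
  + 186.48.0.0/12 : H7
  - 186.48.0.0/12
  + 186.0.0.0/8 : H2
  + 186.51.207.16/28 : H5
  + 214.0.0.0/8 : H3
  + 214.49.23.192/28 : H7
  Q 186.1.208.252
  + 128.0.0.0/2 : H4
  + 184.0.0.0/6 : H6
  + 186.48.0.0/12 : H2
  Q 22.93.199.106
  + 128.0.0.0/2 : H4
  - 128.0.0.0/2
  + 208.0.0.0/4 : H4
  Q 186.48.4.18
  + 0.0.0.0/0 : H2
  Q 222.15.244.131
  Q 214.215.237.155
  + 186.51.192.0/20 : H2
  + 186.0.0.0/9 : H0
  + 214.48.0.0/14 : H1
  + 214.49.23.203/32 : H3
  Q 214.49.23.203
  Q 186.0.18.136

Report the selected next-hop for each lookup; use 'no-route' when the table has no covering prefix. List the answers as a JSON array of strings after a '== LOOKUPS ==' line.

Apply in order:
  + 214.48.0.0/12 (H7) depth=12
  - 214.48.0.0/12 clear@12
  + 186.48.0.0/12 (H7) depth=12
  - 186.48.0.0/12 clear@12
  + 186.0.0.0/8 (H2) depth=8
  + 186.51.207.16/28 (H5) depth=28
  + 214.0.0.0/8 (H3) depth=8
  + 214.49.23.192/28 (H7) depth=28
  lookup 186.1.208.252: bits 1011101000 walk d0:-→d1:-→d2:-→d3:-→d4:-→d5:-→d6:-→d7:-→d8:H2→d9:-→d10:- -> H2
  + 128.0.0.0/2 (H4) depth=2
  + 184.0.0.0/6 (H6) depth=6
  + 186.48.0.0/12 (H2) depth=12
  lookup 22.93.199.106: bits ε walk d0:- -> no-route
  + 128.0.0.0/2 (H4) depth=2
  - 128.0.0.0/2 clear@2
  + 208.0.0.0/4 (H4) depth=4
  lookup 186.48.4.18: bits 10111010001100 walk d0:-→d1:-→d2:-→d3:-→d4:-→d5:-→d6:H6→d7:-→d8:H2→d9:-→d10:-→d11:-→d12:H2→d13:-→d14:- -> H2
  + 0.0.0.0/0 (H2) depth=0
  lookup 222.15.244.131: bits 1101 walk d0:H2→d1:-→d2:-→d3:-→d4:H4 -> H4
  lookup 214.215.237.155: bits 11010110 walk d0:H2→d1:-→d2:-→d3:-→d4:H4→d5:-→d6:-→d7:-→d8:H3 -> H3
  + 186.51.192.0/20 (H2) depth=20
  + 186.0.0.0/9 (H0) depth=9
  + 214.48.0.0/14 (H1) depth=14
  + 214.49.23.203/32 (H3) depth=32
  lookup 214.49.23.203: bits 11010110001100010001011111001011 walk d0:H2→d1:-→d2:-→d3:-→d4:H4→d5:-→d6:-→d7:-→d8:H3→d9:-→d10:-→d11:-→d12:-→d13:-→d14:H1→d15:-→d16:-→d17:-→d18:-→d19:-→d20:-→d21:-→d22:-→d23:-→d24:-→d25:-→d26:-→d27:-→d28:H7→d29:-→d30:-→d31:-→d32:H3 -> H3
  lookup 186.0.18.136: bits 1011101000 walk d0:H2→d1:-→d2:-→d3:-→d4:-→d5:-→d6:H6→d7:-→d8:H2→d9:H0→d10:- -> H0

== LOOKUPS ==
["H2","no-route","H2","H4","H3","H3","H0"]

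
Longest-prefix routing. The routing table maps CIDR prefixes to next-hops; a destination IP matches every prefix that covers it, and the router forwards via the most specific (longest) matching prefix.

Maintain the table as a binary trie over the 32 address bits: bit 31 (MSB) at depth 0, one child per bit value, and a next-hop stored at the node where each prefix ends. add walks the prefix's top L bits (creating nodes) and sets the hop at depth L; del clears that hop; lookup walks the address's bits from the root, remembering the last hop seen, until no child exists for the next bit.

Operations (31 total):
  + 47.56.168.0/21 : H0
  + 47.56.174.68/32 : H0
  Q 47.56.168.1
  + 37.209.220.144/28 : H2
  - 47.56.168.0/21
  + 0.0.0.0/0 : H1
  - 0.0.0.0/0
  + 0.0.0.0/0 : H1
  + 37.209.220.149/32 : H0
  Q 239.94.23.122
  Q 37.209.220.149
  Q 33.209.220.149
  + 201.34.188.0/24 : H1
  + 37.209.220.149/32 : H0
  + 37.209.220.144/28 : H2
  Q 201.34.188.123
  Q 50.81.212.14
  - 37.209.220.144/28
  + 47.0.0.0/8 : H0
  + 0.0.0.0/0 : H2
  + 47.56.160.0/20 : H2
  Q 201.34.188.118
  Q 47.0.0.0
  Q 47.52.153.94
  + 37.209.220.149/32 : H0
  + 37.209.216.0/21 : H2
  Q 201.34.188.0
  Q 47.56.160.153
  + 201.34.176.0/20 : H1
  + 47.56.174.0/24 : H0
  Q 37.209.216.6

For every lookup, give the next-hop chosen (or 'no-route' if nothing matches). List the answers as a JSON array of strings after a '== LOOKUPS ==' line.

Trace:
  add 47.56.168.0/21 -> H0 at depth 21
  add 47.56.174.68/32 -> H0 at depth 32
  ? 47.56.168.1  path d0:-→d1:-→d2:-→d3:-→d4:-→d5:-→d6:-→d7:-→d8:-→d9:-→d10:-→d11:-→d12:-→d13:-→d14:-→d15:-→d16:-→d17:-→d18:-→d19:-→d20:-→d21:H0  best=H0
  add 37.209.220.144/28 -> H2 at depth 28
  - 47.56.168.0/21 clear@21
  add 0.0.0.0/0 -> H1 at depth 0
  - 0.0.0.0/0 clear@0
  add 0.0.0.0/0 -> H1 at depth 0
  add 37.209.220.149/32 -> H0 at depth 32
  ? 239.94.23.122  path d0:H1  best=H1
  ? 37.209.220.149  path d0:H1→d1:-→d2:-→d3:-→d4:-→d5:-→d6:-→d7:-→d8:-→d9:-→d10:-→d11:-→d12:-→d13:-→d14:-→d15:-→d16:-→d17:-→d18:-→d19:-→d20:-→d21:-→d22:-→d23:-→d24:-→d25:-→d26:-→d27:-→d28:H2→d29:-→d30:-→d31:-→d32:H0  best=H0
  ? 33.209.220.149  path d0:H1→d1:-→d2:-→d3:-→d4:-→d5:-  best=H1
  add 201.34.188.0/24 -> H1 at depth 24
  add 37.209.220.149/32 -> H0 at depth 32
  add 37.209.220.144/28 -> H2 at depth 28
  ? 201.34.188.123  path d0:H1→d1:-→d2:-→d3:-→d4:-→d5:-→d6:-→d7:-→d8:-→d9:-→d10:-→d11:-→d12:-→d13:-→d14:-→d15:-→d16:-→d17:-→d18:-→d19:-→d20:-→d21:-→d22:-→d23:-→d24:H1  best=H1
  ? 50.81.212.14  path d0:H1→d1:-→d2:-→d3:-  best=H1
  - 37.209.220.144/28 clear@28
  add 47.0.0.0/8 -> H0 at depth 8
  add 0.0.0.0/0 -> H2 at depth 0
  add 47.56.160.0/20 -> H2 at depth 20
  ? 201.34.188.118  path d0:H2→d1:-→d2:-→d3:-→d4:-→d5:-→d6:-→d7:-→d8:-→d9:-→d10:-→d11:-→d12:-→d13:-→d14:-→d15:-→d16:-→d17:-→d18:-→d19:-→d20:-→d21:-→d22:-→d23:-→d24:H1  best=H1
  ? 47.0.0.0  path d0:H2→d1:-→d2:-→d3:-→d4:-→d5:-→d6:-→d7:-→d8:H0→d9:-→d10:-  best=H0
  ? 47.52.153.94  path d0:H2→d1:-→d2:-→d3:-→d4:-→d5:-→d6:-→d7:-→d8:H0→d9:-→d10:-→d11:-→d12:-  best=H0
  add 37.209.220.149/32 -> H0 at depth 32
  add 37.209.216.0/21 -> H2 at depth 21
  ? 201.34.188.0  path d0:H2→d1:-→d2:-→d3:-→d4:-→d5:-→d6:-→d7:-→d8:-→d9:-→d10:-→d11:-→d12:-→d13:-→d14:-→d15:-→d16:-→d17:-→d18:-→d19:-→d20:-→d21:-→d22:-→d23:-→d24:H1  best=H1
  ? 47.56.160.153  path d0:H2→d1:-→d2:-→d3:-→d4:-→d5:-→d6:-→d7:-→d8:H0→d9:-→d10:-→d11:-→d12:-→d13:-→d14:-→d15:-→d16:-→d17:-→d18:-→d19:-→d20:H2  best=H2
  add 201.34.176.0/20 -> H1 at depth 20
  add 47.56.174.0/24 -> H0 at depth 24
  ? 37.209.216.6  path d0:H2→d1:-→d2:-→d3:-→d4:-→d5:-→d6:-→d7:-→d8:-→d9:-→d10:-→d11:-→d12:-→d13:-→d14:-→d15:-→d16:-→d17:-→d18:-→d19:-→d20:-→d21:H2  best=H2

== LOOKUPS ==
["H0","H1","H0","H1","H1","H1","H1","H0","H0","H1","H2","H2"]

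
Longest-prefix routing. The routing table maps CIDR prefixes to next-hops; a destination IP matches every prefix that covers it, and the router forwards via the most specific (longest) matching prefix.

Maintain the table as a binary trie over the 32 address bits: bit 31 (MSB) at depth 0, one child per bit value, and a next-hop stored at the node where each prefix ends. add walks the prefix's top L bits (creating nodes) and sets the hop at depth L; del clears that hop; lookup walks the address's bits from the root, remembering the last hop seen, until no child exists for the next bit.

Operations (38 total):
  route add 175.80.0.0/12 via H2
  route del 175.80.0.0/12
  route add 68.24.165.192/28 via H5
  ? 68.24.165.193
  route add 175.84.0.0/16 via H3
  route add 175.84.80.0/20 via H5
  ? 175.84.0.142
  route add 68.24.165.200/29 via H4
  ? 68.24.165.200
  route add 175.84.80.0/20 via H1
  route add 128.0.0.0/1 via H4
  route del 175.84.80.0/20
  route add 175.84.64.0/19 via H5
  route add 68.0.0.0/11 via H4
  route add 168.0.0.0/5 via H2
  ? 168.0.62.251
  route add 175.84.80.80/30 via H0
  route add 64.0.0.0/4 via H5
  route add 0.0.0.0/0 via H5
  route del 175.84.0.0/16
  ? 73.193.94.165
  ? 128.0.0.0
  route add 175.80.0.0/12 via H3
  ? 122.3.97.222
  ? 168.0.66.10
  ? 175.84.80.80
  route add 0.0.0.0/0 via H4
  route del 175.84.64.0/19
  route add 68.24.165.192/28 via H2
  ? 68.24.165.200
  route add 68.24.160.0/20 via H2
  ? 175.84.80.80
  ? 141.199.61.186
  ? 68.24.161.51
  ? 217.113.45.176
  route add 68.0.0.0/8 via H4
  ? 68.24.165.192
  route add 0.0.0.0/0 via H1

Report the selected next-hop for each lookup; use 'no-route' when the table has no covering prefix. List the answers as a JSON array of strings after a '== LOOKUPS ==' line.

Apply in order:
  add 175.80.0.0/12 -> H2 at depth 12
  - 175.80.0.0/12 clear@12
  add 68.24.165.192/28 -> H5 at depth 28
  ? 68.24.165.193  path d0:-→d1:-→d2:-→d3:-→d4:-→d5:-→d6:-→d7:-→d8:-→d9:-→d10:-→d11:-→d12:-→d13:-→d14:-→d15:-→d16:-→d17:-→d18:-→d19:-→d20:-→d21:-→d22:-→d23:-→d24:-→d25:-→d26:-→d27:-→d28:H5  best=H5
  add 175.84.0.0/16 -> H3 at depth 16
  add 175.84.80.0/20 -> H5 at depth 20
  ? 175.84.0.142  path d0:-→d1:-→d2:-→d3:-→d4:-→d5:-→d6:-→d7:-→d8:-→d9:-→d10:-→d11:-→d12:-→d13:-→d14:-→d15:-→d16:H3→d17:-  best=H3
  add 68.24.165.200/29 -> H4 at depth 29
  ? 68.24.165.200  path d0:-→d1:-→d2:-→d3:-→d4:-→d5:-→d6:-→d7:-→d8:-→d9:-→d10:-→d11:-→d12:-→d13:-→d14:-→d15:-→d16:-→d17:-→d18:-→d19:-→d20:-→d21:-→d22:-→d23:-→d24:-→d25:-→d26:-→d27:-→d28:H5→d29:H4  best=H4
  add 175.84.80.0/20 -> H1 at depth 20
  add 128.0.0.0/1 -> H4 at depth 1
  - 175.84.80.0/20 clear@20
  add 175.84.64.0/19 -> H5 at depth 19
  add 68.0.0.0/11 -> H4 at depth 11
  add 168.0.0.0/5 -> H2 at depth 5
  ? 168.0.62.251  path d0:-→d1:H4→d2:-→d3:-→d4:-→d5:H2  best=H2
  add 175.84.80.80/30 -> H0 at depth 30
  add 64.0.0.0/4 -> H5 at depth 4
  add 0.0.0.0/0 -> H5 at depth 0
  - 175.84.0.0/16 clear@16
  ? 73.193.94.165  path d0:H5→d1:-→d2:-→d3:-→d4:H5  best=H5
  ? 128.0.0.0  path d0:H5→d1:H4→d2:-  best=H4
  add 175.80.0.0/12 -> H3 at depth 12
  ? 122.3.97.222  path d0:H5→d1:-→d2:-  best=H5
  ? 168.0.66.10  path d0:H5→d1:H4→d2:-→d3:-→d4:-→d5:H2  best=H2
  ? 175.84.80.80  path d0:H5→d1:H4→d2:-→d3:-→d4:-→d5:H2→d6:-→d7:-→d8:-→d9:-→d10:-→d11:-→d12:H3→d13:-→d14:-→d15:-→d16:-→d17:-→d18:-→d19:H5→d20:-→d21:-→d22:-→d23:-→d24:-→d25:-→d26:-→d27:-→d28:-→d29:-→d30:H0  best=H0
  add 0.0.0.0/0 -> H4 at depth 0
  - 175.84.64.0/19 clear@19
  add 68.24.165.192/28 -> H2 at depth 28
  ? 68.24.165.200  path d0:H4→d1:-→d2:-→d3:-→d4:H5→d5:-→d6:-→d7:-→d8:-→d9:-→d10:-→d11:H4→d12:-→d13:-→d14:-→d15:-→d16:-→d17:-→d18:-→d19:-→d20:-→d21:-→d22:-→d23:-→d24:-→d25:-→d26:-→d27:-→d28:H2→d29:H4  best=H4
  add 68.24.160.0/20 -> H2 at depth 20
  ? 175.84.80.80  path d0:H4→d1:H4→d2:-→d3:-→d4:-→d5:H2→d6:-→d7:-→d8:-→d9:-→d10:-→d11:-→d12:H3→d13:-→d14:-→d15:-→d16:-→d17:-→d18:-→d19:-→d20:-→d21:-→d22:-→d23:-→d24:-→d25:-→d26:-→d27:-→d28:-→d29:-→d30:H0  best=H0
  ? 141.199.61.186  path d0:H4→d1:H4→d2:-  best=H4
  ? 68.24.161.51  path d0:H4→d1:-→d2:-→d3:-→d4:H5→d5:-→d6:-→d7:-→d8:-→d9:-→d10:-→d11:H4→d12:-→d13:-→d14:-→d15:-→d16:-→d17:-→d18:-→d19:-→d20:H2→d21:-  best=H2
  ? 217.113.45.176  path d0:H4→d1:H4  best=H4
  add 68.0.0.0/8 -> H4 at depth 8
  ? 68.24.165.192  path d0:H4→d1:-→d2:-→d3:-→d4:H5→d5:-→d6:-→d7:-→d8:H4→d9:-→d10:-→d11:H4→d12:-→d13:-→d14:-→d15:-→d16:-→d17:-→d18:-→d19:-→d20:H2→d21:-→d22:-→d23:-→d24:-→d25:-→d26:-→d27:-→d28:H2  best=H2
  add 0.0.0.0/0 -> H1 at depth 0

== LOOKUPS ==
["H5","H3","H4","H2","H5","H4","H5","H2","H0","H4","H0","H4","H2","H4","H2"]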